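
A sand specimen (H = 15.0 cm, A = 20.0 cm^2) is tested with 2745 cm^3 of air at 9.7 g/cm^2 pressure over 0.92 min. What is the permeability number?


Formula: Permeability Number P = (V * H) / (p * A * t)
Numerator: V * H = 2745 * 15.0 = 41175.0
Denominator: p * A * t = 9.7 * 20.0 * 0.92 = 178.48
P = 41175.0 / 178.48 = 230.6981

Final answer: 230.6981


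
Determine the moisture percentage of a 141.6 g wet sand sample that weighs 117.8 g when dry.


Formula: MC = (W_wet - W_dry) / W_wet * 100
Water mass = 141.6 - 117.8 = 23.8 g
MC = 23.8 / 141.6 * 100 = 16.8079%

16.8079%


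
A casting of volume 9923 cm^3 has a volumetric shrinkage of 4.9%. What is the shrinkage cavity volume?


Formula: V_shrink = V_casting * shrinkage_pct / 100
V_shrink = 9923 cm^3 * 4.9 / 100 = 486.2270 cm^3

Answer: 486.2270 cm^3


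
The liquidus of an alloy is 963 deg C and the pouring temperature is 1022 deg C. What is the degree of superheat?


Formula: Superheat = T_pour - T_melt
Superheat = 1022 - 963 = 59 deg C


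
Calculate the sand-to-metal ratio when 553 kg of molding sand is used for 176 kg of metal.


Formula: Sand-to-Metal Ratio = W_sand / W_metal
Ratio = 553 kg / 176 kg = 3.1420

Final answer: 3.1420


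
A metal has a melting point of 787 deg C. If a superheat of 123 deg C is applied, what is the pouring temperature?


Formula: T_pour = T_melt + Superheat
T_pour = 787 + 123 = 910 deg C


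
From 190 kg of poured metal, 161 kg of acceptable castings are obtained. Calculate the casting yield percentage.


Formula: Casting Yield = (W_good / W_total) * 100
Yield = (161 kg / 190 kg) * 100 = 84.7368%

Final answer: 84.7368%


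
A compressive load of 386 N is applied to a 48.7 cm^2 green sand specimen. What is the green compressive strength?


Formula: Compressive Strength = Force / Area
Strength = 386 N / 48.7 cm^2 = 7.9261 N/cm^2

Final answer: 7.9261 N/cm^2


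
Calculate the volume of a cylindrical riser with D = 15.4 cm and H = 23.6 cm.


Formula: V = pi * (D/2)^2 * H  (cylinder volume)
Radius = D/2 = 15.4/2 = 7.7 cm
V = pi * 7.7^2 * 23.6 = 4395.8547 cm^3

4395.8547 cm^3


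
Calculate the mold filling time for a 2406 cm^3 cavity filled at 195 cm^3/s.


Formula: t_fill = V_mold / Q_flow
t = 2406 cm^3 / 195 cm^3/s = 12.3385 s


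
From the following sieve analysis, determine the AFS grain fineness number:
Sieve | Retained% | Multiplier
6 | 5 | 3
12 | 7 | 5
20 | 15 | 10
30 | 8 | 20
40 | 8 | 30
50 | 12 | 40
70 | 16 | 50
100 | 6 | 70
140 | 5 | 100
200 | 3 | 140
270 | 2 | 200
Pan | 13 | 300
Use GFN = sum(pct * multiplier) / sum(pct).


Formula: GFN = sum(pct * multiplier) / sum(pct)
sum(pct * multiplier) = 7520
sum(pct) = 100
GFN = 7520 / 100 = 75.20

Final answer: 75.20


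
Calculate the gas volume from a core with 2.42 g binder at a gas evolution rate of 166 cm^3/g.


Formula: V_gas = W_binder * gas_evolution_rate
V = 2.42 g * 166 cm^3/g = 401.7200 cm^3

Final answer: 401.7200 cm^3


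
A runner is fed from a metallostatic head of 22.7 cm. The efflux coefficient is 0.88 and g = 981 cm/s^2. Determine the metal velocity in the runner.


Formula: v = Cd * sqrt(2 * g * h)  (Torricelli with discharge coefficient)
2*g*h = 2 * 981 * 22.7 = 44537.4 cm^2/s^2
sqrt(44537.4) = 211.03886 cm/s
v = 0.88 * 211.03886 = 185.7142 cm/s

Final answer: 185.7142 cm/s


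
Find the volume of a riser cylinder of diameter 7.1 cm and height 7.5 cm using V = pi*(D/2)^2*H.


Formula: V = pi * (D/2)^2 * H  (cylinder volume)
Radius = D/2 = 7.1/2 = 3.55 cm
V = pi * 3.55^2 * 7.5 = 296.9394 cm^3

296.9394 cm^3


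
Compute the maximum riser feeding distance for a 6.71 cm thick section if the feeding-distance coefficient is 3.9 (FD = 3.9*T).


Formula: FD = 3.9 * T  (riser feeding-distance rule)
FD = 3.9 * 6.71 cm = 26.1690 cm


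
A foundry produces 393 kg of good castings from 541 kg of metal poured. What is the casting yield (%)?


Formula: Casting Yield = (W_good / W_total) * 100
Yield = (393 kg / 541 kg) * 100 = 72.6433%

Answer: 72.6433%


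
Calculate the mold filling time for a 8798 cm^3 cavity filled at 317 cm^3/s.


Formula: t_fill = V_mold / Q_flow
t = 8798 cm^3 / 317 cm^3/s = 27.7539 s


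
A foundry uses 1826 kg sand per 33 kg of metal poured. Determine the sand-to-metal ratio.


Formula: Sand-to-Metal Ratio = W_sand / W_metal
Ratio = 1826 kg / 33 kg = 55.3333

55.3333


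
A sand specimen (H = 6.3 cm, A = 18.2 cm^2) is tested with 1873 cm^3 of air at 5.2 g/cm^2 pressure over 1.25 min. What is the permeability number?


Formula: Permeability Number P = (V * H) / (p * A * t)
Numerator: V * H = 1873 * 6.3 = 11799.9
Denominator: p * A * t = 5.2 * 18.2 * 1.25 = 118.3
P = 11799.9 / 118.3 = 99.7456

Answer: 99.7456


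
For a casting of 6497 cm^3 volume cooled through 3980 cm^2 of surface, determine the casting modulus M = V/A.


Formula: Casting Modulus M = V / A
M = 6497 cm^3 / 3980 cm^2 = 1.6324 cm

1.6324 cm


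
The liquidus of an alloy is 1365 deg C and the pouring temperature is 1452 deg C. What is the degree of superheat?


Formula: Superheat = T_pour - T_melt
Superheat = 1452 - 1365 = 87 deg C

Final answer: 87 deg C


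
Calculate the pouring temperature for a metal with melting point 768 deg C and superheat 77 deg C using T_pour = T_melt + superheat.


Formula: T_pour = T_melt + Superheat
T_pour = 768 + 77 = 845 deg C

Final answer: 845 deg C


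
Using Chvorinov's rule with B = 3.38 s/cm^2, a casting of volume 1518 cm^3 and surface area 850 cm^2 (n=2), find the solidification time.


Formula: t_s = B * (V/A)^n  (Chvorinov's rule, n=2)
Modulus M = V/A = 1518/850 = 1.785882 cm
M^2 = 1.785882^2 = 3.189375 cm^2
t_s = 3.38 * 3.189375 = 10.7801 s

10.7801 s


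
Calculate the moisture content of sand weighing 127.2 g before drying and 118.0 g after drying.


Formula: MC = (W_wet - W_dry) / W_wet * 100
Water mass = 127.2 - 118.0 = 9.2 g
MC = 9.2 / 127.2 * 100 = 7.2327%


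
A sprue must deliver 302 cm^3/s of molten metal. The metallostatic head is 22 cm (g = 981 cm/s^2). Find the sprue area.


Formula: v = sqrt(2*g*h), A = Q/v
Velocity: v = sqrt(2 * 981 * 22) = sqrt(43164) = 207.7595 cm/s
Sprue area: A = Q / v = 302 / 207.7595 = 1.4536 cm^2

1.4536 cm^2


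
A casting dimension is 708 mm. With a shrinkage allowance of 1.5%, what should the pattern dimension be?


Formula: L_pattern = L_casting * (1 + shrinkage_rate/100)
Shrinkage factor = 1 + 1.5/100 = 1.015
L_pattern = 708 mm * 1.015 = 718.6200 mm

718.6200 mm


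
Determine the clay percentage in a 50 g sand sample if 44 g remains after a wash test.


Formula: Clay% = (W_total - W_washed) / W_total * 100
Clay mass = 50 - 44 = 6 g
Clay% = 6 / 50 * 100 = 12.0000%


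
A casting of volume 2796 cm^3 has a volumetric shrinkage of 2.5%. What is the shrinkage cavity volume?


Formula: V_shrink = V_casting * shrinkage_pct / 100
V_shrink = 2796 cm^3 * 2.5 / 100 = 69.9000 cm^3

Answer: 69.9000 cm^3


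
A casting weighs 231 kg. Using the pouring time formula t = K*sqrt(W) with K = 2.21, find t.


Formula: t = K * sqrt(W)
sqrt(W) = sqrt(231) = 15.19868
t = 2.21 * 15.19868 = 33.5891 s

Answer: 33.5891 s


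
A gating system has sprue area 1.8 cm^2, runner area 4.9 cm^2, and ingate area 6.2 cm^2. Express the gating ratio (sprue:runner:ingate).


Sprue:Runner:Ingate = 1 : 4.9/1.8 : 6.2/1.8 = 1:2.72:3.44


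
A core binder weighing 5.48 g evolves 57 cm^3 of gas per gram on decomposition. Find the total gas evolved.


Formula: V_gas = W_binder * gas_evolution_rate
V = 5.48 g * 57 cm^3/g = 312.3600 cm^3


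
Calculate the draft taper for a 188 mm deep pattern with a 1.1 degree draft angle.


Formula: taper = depth * tan(draft_angle)
tan(1.1 deg) = 0.0192010
taper = 188 mm * 0.0192010 = 3.6098 mm

Final answer: 3.6098 mm


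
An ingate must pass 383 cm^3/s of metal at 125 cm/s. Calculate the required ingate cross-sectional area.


Formula: A_ingate = Q / v  (continuity equation)
A = 383 cm^3/s / 125 cm/s = 3.0640 cm^2


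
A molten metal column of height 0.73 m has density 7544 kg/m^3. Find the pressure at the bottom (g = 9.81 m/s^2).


Formula: P = rho * g * h
rho * g = 7544 * 9.81 = 74006.64 N/m^3
P = 74006.64 * 0.73 = 54024.8472 Pa

Final answer: 54024.8472 Pa


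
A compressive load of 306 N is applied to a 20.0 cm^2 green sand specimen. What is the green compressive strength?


Formula: Compressive Strength = Force / Area
Strength = 306 N / 20.0 cm^2 = 15.3000 N/cm^2

Answer: 15.3000 N/cm^2


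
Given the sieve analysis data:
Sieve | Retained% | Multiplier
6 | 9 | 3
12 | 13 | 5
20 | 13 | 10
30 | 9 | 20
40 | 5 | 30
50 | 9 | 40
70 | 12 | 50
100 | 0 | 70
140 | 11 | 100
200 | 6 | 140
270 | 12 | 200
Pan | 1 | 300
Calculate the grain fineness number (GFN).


Formula: GFN = sum(pct * multiplier) / sum(pct)
sum(pct * multiplier) = 6152
sum(pct) = 100
GFN = 6152 / 100 = 61.52

Final answer: 61.52


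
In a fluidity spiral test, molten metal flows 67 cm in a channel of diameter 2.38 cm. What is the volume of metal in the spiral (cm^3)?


Formula: V = pi * (d/2)^2 * L  (cylinder volume)
Radius = 2.38/2 = 1.19 cm
V = pi * 1.19^2 * 67 = 298.0702 cm^3

Answer: 298.0702 cm^3


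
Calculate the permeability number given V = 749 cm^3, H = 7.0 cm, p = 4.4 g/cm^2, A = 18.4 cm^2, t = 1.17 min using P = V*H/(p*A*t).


Formula: Permeability Number P = (V * H) / (p * A * t)
Numerator: V * H = 749 * 7.0 = 5243.0
Denominator: p * A * t = 4.4 * 18.4 * 1.17 = 94.7232
P = 5243.0 / 94.7232 = 55.3507

55.3507


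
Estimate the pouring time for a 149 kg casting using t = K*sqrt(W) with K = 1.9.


Formula: t = K * sqrt(W)
sqrt(W) = sqrt(149) = 12.20656
t = 1.9 * 12.20656 = 23.1925 s

23.1925 s


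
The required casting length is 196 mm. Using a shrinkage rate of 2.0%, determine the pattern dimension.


Formula: L_pattern = L_casting * (1 + shrinkage_rate/100)
Shrinkage factor = 1 + 2.0/100 = 1.02
L_pattern = 196 mm * 1.02 = 199.9200 mm

199.9200 mm


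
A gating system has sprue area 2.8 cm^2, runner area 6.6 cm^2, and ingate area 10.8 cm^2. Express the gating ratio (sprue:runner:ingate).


Sprue:Runner:Ingate = 1 : 6.6/2.8 : 10.8/2.8 = 1:2.36:3.86

Answer: 1:2.36:3.86


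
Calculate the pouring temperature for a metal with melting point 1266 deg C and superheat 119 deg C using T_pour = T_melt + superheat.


Formula: T_pour = T_melt + Superheat
T_pour = 1266 + 119 = 1385 deg C

Answer: 1385 deg C


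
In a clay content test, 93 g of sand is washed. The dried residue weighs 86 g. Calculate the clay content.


Formula: Clay% = (W_total - W_washed) / W_total * 100
Clay mass = 93 - 86 = 7 g
Clay% = 7 / 93 * 100 = 7.5269%

Final answer: 7.5269%


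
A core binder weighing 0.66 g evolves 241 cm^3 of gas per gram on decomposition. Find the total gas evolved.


Formula: V_gas = W_binder * gas_evolution_rate
V = 0.66 g * 241 cm^3/g = 159.0600 cm^3

159.0600 cm^3


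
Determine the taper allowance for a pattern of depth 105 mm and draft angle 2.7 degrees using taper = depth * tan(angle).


Formula: taper = depth * tan(draft_angle)
tan(2.7 deg) = 0.0471588
taper = 105 mm * 0.0471588 = 4.9517 mm

Answer: 4.9517 mm


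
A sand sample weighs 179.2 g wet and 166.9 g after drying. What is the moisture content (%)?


Formula: MC = (W_wet - W_dry) / W_wet * 100
Water mass = 179.2 - 166.9 = 12.3 g
MC = 12.3 / 179.2 * 100 = 6.8638%


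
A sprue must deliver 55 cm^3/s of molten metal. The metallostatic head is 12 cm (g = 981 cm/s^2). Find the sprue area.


Formula: v = sqrt(2*g*h), A = Q/v
Velocity: v = sqrt(2 * 981 * 12) = sqrt(23544) = 153.4405 cm/s
Sprue area: A = Q / v = 55 / 153.4405 = 0.3584 cm^2


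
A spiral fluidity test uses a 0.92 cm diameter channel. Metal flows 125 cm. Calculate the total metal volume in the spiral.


Formula: V = pi * (d/2)^2 * L  (cylinder volume)
Radius = 0.92/2 = 0.46 cm
V = pi * 0.46^2 * 125 = 83.0951 cm^3


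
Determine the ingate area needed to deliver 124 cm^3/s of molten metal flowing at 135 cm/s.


Formula: A_ingate = Q / v  (continuity equation)
A = 124 cm^3/s / 135 cm/s = 0.9185 cm^2

0.9185 cm^2


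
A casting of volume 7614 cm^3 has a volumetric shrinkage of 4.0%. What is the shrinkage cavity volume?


Formula: V_shrink = V_casting * shrinkage_pct / 100
V_shrink = 7614 cm^3 * 4.0 / 100 = 304.5600 cm^3

Final answer: 304.5600 cm^3


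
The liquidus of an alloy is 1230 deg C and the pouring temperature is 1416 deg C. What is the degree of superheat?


Formula: Superheat = T_pour - T_melt
Superheat = 1416 - 1230 = 186 deg C


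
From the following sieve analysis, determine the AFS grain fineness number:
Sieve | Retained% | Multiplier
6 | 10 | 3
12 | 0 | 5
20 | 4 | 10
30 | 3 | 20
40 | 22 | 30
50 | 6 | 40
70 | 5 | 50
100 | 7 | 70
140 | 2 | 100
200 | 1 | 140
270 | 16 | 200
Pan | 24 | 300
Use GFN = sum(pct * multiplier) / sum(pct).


Formula: GFN = sum(pct * multiplier) / sum(pct)
sum(pct * multiplier) = 12510
sum(pct) = 100
GFN = 12510 / 100 = 125.10

Final answer: 125.10


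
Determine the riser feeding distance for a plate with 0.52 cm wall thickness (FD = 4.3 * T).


Formula: FD = 4.3 * T  (riser feeding-distance rule)
FD = 4.3 * 0.52 cm = 2.2360 cm

Answer: 2.2360 cm


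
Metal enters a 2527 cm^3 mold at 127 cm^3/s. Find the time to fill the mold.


Formula: t_fill = V_mold / Q_flow
t = 2527 cm^3 / 127 cm^3/s = 19.8976 s

Final answer: 19.8976 s


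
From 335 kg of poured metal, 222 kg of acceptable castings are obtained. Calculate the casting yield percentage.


Formula: Casting Yield = (W_good / W_total) * 100
Yield = (222 kg / 335 kg) * 100 = 66.2687%

Final answer: 66.2687%


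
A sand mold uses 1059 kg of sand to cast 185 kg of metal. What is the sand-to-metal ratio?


Formula: Sand-to-Metal Ratio = W_sand / W_metal
Ratio = 1059 kg / 185 kg = 5.7243

Final answer: 5.7243


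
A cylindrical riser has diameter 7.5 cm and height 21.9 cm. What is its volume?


Formula: V = pi * (D/2)^2 * H  (cylinder volume)
Radius = D/2 = 7.5/2 = 3.75 cm
V = pi * 3.75^2 * 21.9 = 967.5124 cm^3

Answer: 967.5124 cm^3


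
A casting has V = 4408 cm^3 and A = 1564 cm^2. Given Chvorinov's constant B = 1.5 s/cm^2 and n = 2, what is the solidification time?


Formula: t_s = B * (V/A)^n  (Chvorinov's rule, n=2)
Modulus M = V/A = 4408/1564 = 2.818414 cm
M^2 = 2.818414^2 = 7.943457 cm^2
t_s = 1.5 * 7.943457 = 11.9152 s

11.9152 s


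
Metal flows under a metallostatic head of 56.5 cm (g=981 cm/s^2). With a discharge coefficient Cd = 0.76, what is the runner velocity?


Formula: v = Cd * sqrt(2 * g * h)  (Torricelli with discharge coefficient)
2*g*h = 2 * 981 * 56.5 = 110853.0 cm^2/s^2
sqrt(110853.0) = 332.94594 cm/s
v = 0.76 * 332.94594 = 253.0389 cm/s

Answer: 253.0389 cm/s


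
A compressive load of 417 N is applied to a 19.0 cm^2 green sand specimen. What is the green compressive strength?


Formula: Compressive Strength = Force / Area
Strength = 417 N / 19.0 cm^2 = 21.9474 N/cm^2

Final answer: 21.9474 N/cm^2


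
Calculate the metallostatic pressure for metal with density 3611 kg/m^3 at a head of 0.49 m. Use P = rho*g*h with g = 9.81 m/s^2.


Formula: P = rho * g * h
rho * g = 3611 * 9.81 = 35423.91 N/m^3
P = 35423.91 * 0.49 = 17357.7159 Pa

Answer: 17357.7159 Pa


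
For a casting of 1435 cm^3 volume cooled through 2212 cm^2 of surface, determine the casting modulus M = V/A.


Formula: Casting Modulus M = V / A
M = 1435 cm^3 / 2212 cm^2 = 0.6487 cm

Answer: 0.6487 cm


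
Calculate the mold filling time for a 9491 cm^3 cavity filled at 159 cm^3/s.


Formula: t_fill = V_mold / Q_flow
t = 9491 cm^3 / 159 cm^3/s = 59.6918 s


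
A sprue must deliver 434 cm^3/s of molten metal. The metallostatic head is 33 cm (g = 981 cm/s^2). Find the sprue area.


Formula: v = sqrt(2*g*h), A = Q/v
Velocity: v = sqrt(2 * 981 * 33) = sqrt(64746) = 254.4524 cm/s
Sprue area: A = Q / v = 434 / 254.4524 = 1.7056 cm^2

1.7056 cm^2


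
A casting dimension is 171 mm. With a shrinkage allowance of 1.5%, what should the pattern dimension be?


Formula: L_pattern = L_casting * (1 + shrinkage_rate/100)
Shrinkage factor = 1 + 1.5/100 = 1.015
L_pattern = 171 mm * 1.015 = 173.5650 mm

Answer: 173.5650 mm


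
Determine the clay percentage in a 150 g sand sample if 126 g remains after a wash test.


Formula: Clay% = (W_total - W_washed) / W_total * 100
Clay mass = 150 - 126 = 24 g
Clay% = 24 / 150 * 100 = 16.0000%

Answer: 16.0000%


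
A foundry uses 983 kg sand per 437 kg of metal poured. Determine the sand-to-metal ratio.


Formula: Sand-to-Metal Ratio = W_sand / W_metal
Ratio = 983 kg / 437 kg = 2.2494


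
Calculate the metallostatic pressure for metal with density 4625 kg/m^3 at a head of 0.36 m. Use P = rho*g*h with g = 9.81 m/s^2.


Formula: P = rho * g * h
rho * g = 4625 * 9.81 = 45371.25 N/m^3
P = 45371.25 * 0.36 = 16333.6500 Pa

Answer: 16333.6500 Pa


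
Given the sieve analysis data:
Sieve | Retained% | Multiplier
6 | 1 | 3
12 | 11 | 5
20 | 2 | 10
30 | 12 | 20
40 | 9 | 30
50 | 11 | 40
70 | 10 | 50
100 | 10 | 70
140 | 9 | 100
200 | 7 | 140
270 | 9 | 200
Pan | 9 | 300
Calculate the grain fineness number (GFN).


Formula: GFN = sum(pct * multiplier) / sum(pct)
sum(pct * multiplier) = 8608
sum(pct) = 100
GFN = 8608 / 100 = 86.08

Answer: 86.08


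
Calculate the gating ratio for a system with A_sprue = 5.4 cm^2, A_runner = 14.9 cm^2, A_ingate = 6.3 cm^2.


Sprue:Runner:Ingate = 1 : 14.9/5.4 : 6.3/5.4 = 1:2.76:1.17

Final answer: 1:2.76:1.17


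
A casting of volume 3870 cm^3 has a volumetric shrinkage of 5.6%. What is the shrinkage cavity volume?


Formula: V_shrink = V_casting * shrinkage_pct / 100
V_shrink = 3870 cm^3 * 5.6 / 100 = 216.7200 cm^3

216.7200 cm^3


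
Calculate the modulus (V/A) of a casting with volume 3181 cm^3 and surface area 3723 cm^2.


Formula: Casting Modulus M = V / A
M = 3181 cm^3 / 3723 cm^2 = 0.8544 cm

Final answer: 0.8544 cm


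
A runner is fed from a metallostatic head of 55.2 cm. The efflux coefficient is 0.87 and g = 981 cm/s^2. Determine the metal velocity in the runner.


Formula: v = Cd * sqrt(2 * g * h)  (Torricelli with discharge coefficient)
2*g*h = 2 * 981 * 55.2 = 108302.4 cm^2/s^2
sqrt(108302.4) = 329.09330 cm/s
v = 0.87 * 329.09330 = 286.3112 cm/s


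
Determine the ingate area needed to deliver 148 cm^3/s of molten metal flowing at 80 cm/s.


Formula: A_ingate = Q / v  (continuity equation)
A = 148 cm^3/s / 80 cm/s = 1.8500 cm^2

1.8500 cm^2


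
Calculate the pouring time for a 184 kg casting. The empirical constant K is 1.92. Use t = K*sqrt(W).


Formula: t = K * sqrt(W)
sqrt(W) = sqrt(184) = 13.56466
t = 1.92 * 13.56466 = 26.0441 s

26.0441 s


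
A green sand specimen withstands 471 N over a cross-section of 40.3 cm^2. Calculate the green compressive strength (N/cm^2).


Formula: Compressive Strength = Force / Area
Strength = 471 N / 40.3 cm^2 = 11.6873 N/cm^2

11.6873 N/cm^2


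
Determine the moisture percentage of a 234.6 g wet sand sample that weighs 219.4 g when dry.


Formula: MC = (W_wet - W_dry) / W_wet * 100
Water mass = 234.6 - 219.4 = 15.2 g
MC = 15.2 / 234.6 * 100 = 6.4791%

Final answer: 6.4791%


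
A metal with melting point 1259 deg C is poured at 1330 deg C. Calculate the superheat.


Formula: Superheat = T_pour - T_melt
Superheat = 1330 - 1259 = 71 deg C

71 deg C


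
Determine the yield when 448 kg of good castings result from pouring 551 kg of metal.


Formula: Casting Yield = (W_good / W_total) * 100
Yield = (448 kg / 551 kg) * 100 = 81.3067%


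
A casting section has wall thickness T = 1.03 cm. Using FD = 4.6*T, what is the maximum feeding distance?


Formula: FD = 4.6 * T  (riser feeding-distance rule)
FD = 4.6 * 1.03 cm = 4.7380 cm

4.7380 cm


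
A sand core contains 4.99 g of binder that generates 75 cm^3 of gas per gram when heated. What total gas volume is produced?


Formula: V_gas = W_binder * gas_evolution_rate
V = 4.99 g * 75 cm^3/g = 374.2500 cm^3

Final answer: 374.2500 cm^3


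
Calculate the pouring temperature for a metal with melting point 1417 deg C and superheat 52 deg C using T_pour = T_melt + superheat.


Formula: T_pour = T_melt + Superheat
T_pour = 1417 + 52 = 1469 deg C

Final answer: 1469 deg C


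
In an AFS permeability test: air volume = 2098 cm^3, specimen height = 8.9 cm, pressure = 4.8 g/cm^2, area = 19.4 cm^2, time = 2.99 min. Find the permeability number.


Formula: Permeability Number P = (V * H) / (p * A * t)
Numerator: V * H = 2098 * 8.9 = 18672.2
Denominator: p * A * t = 4.8 * 19.4 * 2.99 = 278.4288
P = 18672.2 / 278.4288 = 67.0627

67.0627


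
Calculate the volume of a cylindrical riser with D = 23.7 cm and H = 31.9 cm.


Formula: V = pi * (D/2)^2 * H  (cylinder volume)
Radius = D/2 = 23.7/2 = 11.85 cm
V = pi * 11.85^2 * 31.9 = 14072.6944 cm^3

14072.6944 cm^3


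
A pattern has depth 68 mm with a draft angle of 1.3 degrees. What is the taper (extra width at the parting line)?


Formula: taper = depth * tan(draft_angle)
tan(1.3 deg) = 0.0226932
taper = 68 mm * 0.0226932 = 1.5431 mm


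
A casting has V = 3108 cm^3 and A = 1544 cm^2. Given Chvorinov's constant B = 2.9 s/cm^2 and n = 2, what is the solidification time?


Formula: t_s = B * (V/A)^n  (Chvorinov's rule, n=2)
Modulus M = V/A = 3108/1544 = 2.012953 cm
M^2 = 2.012953^2 = 4.051980 cm^2
t_s = 2.9 * 4.051980 = 11.7507 s

11.7507 s


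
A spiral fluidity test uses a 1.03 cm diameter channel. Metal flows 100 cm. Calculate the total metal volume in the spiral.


Formula: V = pi * (d/2)^2 * L  (cylinder volume)
Radius = 1.03/2 = 0.515 cm
V = pi * 0.515^2 * 100 = 83.3229 cm^3

Answer: 83.3229 cm^3


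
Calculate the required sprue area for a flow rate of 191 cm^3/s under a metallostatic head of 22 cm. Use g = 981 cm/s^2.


Formula: v = sqrt(2*g*h), A = Q/v
Velocity: v = sqrt(2 * 981 * 22) = sqrt(43164) = 207.7595 cm/s
Sprue area: A = Q / v = 191 / 207.7595 = 0.9193 cm^2

0.9193 cm^2


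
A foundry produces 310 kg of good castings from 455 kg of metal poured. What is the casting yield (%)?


Formula: Casting Yield = (W_good / W_total) * 100
Yield = (310 kg / 455 kg) * 100 = 68.1319%


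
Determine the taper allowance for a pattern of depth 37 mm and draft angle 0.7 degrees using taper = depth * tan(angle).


Formula: taper = depth * tan(draft_angle)
tan(0.7 deg) = 0.0122179
taper = 37 mm * 0.0122179 = 0.4521 mm

Answer: 0.4521 mm


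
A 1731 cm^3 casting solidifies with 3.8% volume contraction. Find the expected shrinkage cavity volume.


Formula: V_shrink = V_casting * shrinkage_pct / 100
V_shrink = 1731 cm^3 * 3.8 / 100 = 65.7780 cm^3


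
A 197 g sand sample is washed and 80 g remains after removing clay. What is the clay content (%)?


Formula: Clay% = (W_total - W_washed) / W_total * 100
Clay mass = 197 - 80 = 117 g
Clay% = 117 / 197 * 100 = 59.3909%

59.3909%


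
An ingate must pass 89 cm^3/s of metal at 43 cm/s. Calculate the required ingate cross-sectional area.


Formula: A_ingate = Q / v  (continuity equation)
A = 89 cm^3/s / 43 cm/s = 2.0698 cm^2


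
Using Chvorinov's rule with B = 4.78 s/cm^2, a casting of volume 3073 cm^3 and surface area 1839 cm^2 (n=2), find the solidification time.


Formula: t_s = B * (V/A)^n  (Chvorinov's rule, n=2)
Modulus M = V/A = 3073/1839 = 1.671017 cm
M^2 = 1.671017^2 = 2.792298 cm^2
t_s = 4.78 * 2.792298 = 13.3472 s

Final answer: 13.3472 s


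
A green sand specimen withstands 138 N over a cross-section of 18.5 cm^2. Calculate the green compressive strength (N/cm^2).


Formula: Compressive Strength = Force / Area
Strength = 138 N / 18.5 cm^2 = 7.4595 N/cm^2


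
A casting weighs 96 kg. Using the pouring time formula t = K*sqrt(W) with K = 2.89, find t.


Formula: t = K * sqrt(W)
sqrt(W) = sqrt(96) = 9.79796
t = 2.89 * 9.79796 = 28.3161 s

Answer: 28.3161 s


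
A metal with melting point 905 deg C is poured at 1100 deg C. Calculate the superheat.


Formula: Superheat = T_pour - T_melt
Superheat = 1100 - 905 = 195 deg C


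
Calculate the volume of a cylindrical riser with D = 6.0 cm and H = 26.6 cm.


Formula: V = pi * (D/2)^2 * H  (cylinder volume)
Radius = D/2 = 6.0/2 = 3.0 cm
V = pi * 3.0^2 * 26.6 = 752.0973 cm^3

Final answer: 752.0973 cm^3


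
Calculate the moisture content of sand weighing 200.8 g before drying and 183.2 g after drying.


Formula: MC = (W_wet - W_dry) / W_wet * 100
Water mass = 200.8 - 183.2 = 17.6 g
MC = 17.6 / 200.8 * 100 = 8.7649%


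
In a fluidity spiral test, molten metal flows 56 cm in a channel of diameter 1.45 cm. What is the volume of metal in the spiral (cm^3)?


Formula: V = pi * (d/2)^2 * L  (cylinder volume)
Radius = 1.45/2 = 0.725 cm
V = pi * 0.725^2 * 56 = 92.4728 cm^3

Final answer: 92.4728 cm^3


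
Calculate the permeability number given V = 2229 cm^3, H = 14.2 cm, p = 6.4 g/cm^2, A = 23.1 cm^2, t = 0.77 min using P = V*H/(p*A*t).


Formula: Permeability Number P = (V * H) / (p * A * t)
Numerator: V * H = 2229 * 14.2 = 31651.8
Denominator: p * A * t = 6.4 * 23.1 * 0.77 = 113.8368
P = 31651.8 / 113.8368 = 278.0454

278.0454


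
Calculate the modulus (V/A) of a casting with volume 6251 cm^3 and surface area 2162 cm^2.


Formula: Casting Modulus M = V / A
M = 6251 cm^3 / 2162 cm^2 = 2.8913 cm

2.8913 cm


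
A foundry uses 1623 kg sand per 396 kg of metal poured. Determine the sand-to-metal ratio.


Formula: Sand-to-Metal Ratio = W_sand / W_metal
Ratio = 1623 kg / 396 kg = 4.0985

4.0985


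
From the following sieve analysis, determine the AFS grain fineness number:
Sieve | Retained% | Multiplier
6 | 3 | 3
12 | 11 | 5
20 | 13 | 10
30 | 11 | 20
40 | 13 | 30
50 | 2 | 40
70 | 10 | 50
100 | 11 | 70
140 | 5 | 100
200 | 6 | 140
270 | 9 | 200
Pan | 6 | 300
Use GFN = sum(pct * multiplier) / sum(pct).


Formula: GFN = sum(pct * multiplier) / sum(pct)
sum(pct * multiplier) = 7094
sum(pct) = 100
GFN = 7094 / 100 = 70.94

70.94


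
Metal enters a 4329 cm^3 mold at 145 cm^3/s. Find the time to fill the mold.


Formula: t_fill = V_mold / Q_flow
t = 4329 cm^3 / 145 cm^3/s = 29.8552 s

Final answer: 29.8552 s


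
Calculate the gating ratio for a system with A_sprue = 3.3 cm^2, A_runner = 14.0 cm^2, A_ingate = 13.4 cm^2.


Sprue:Runner:Ingate = 1 : 14.0/3.3 : 13.4/3.3 = 1:4.24:4.06


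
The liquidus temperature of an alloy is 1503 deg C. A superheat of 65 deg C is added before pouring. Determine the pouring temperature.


Formula: T_pour = T_melt + Superheat
T_pour = 1503 + 65 = 1568 deg C


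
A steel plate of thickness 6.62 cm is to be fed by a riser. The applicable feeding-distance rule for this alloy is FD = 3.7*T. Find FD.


Formula: FD = 3.7 * T  (riser feeding-distance rule)
FD = 3.7 * 6.62 cm = 24.4940 cm

Answer: 24.4940 cm


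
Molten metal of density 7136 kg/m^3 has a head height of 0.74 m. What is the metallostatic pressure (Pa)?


Formula: P = rho * g * h
rho * g = 7136 * 9.81 = 70004.16 N/m^3
P = 70004.16 * 0.74 = 51803.0784 Pa

51803.0784 Pa


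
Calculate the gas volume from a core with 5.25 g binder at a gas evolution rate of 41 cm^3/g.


Formula: V_gas = W_binder * gas_evolution_rate
V = 5.25 g * 41 cm^3/g = 215.2500 cm^3


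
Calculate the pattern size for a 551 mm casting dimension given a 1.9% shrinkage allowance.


Formula: L_pattern = L_casting * (1 + shrinkage_rate/100)
Shrinkage factor = 1 + 1.9/100 = 1.019
L_pattern = 551 mm * 1.019 = 561.4690 mm

561.4690 mm


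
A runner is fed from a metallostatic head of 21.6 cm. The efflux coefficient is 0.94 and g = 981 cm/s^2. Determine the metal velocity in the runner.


Formula: v = Cd * sqrt(2 * g * h)  (Torricelli with discharge coefficient)
2*g*h = 2 * 981 * 21.6 = 42379.2 cm^2/s^2
sqrt(42379.2) = 205.86209 cm/s
v = 0.94 * 205.86209 = 193.5104 cm/s

Answer: 193.5104 cm/s


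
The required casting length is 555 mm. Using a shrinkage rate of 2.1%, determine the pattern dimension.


Formula: L_pattern = L_casting * (1 + shrinkage_rate/100)
Shrinkage factor = 1 + 2.1/100 = 1.021
L_pattern = 555 mm * 1.021 = 566.6550 mm

566.6550 mm


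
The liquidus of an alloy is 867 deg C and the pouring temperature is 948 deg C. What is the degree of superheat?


Formula: Superheat = T_pour - T_melt
Superheat = 948 - 867 = 81 deg C

Final answer: 81 deg C


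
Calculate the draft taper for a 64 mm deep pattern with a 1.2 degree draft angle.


Formula: taper = depth * tan(draft_angle)
tan(1.2 deg) = 0.0209470
taper = 64 mm * 0.0209470 = 1.3406 mm

1.3406 mm


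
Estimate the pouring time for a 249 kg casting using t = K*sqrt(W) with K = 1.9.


Formula: t = K * sqrt(W)
sqrt(W) = sqrt(249) = 15.77973
t = 1.9 * 15.77973 = 29.9815 s

Answer: 29.9815 s


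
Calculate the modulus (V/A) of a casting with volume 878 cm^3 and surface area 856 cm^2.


Formula: Casting Modulus M = V / A
M = 878 cm^3 / 856 cm^2 = 1.0257 cm


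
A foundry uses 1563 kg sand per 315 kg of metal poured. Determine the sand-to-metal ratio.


Formula: Sand-to-Metal Ratio = W_sand / W_metal
Ratio = 1563 kg / 315 kg = 4.9619

Final answer: 4.9619


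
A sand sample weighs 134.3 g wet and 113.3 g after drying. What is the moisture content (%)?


Formula: MC = (W_wet - W_dry) / W_wet * 100
Water mass = 134.3 - 113.3 = 21.0 g
MC = 21.0 / 134.3 * 100 = 15.6366%


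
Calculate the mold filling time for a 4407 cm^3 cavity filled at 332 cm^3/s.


Formula: t_fill = V_mold / Q_flow
t = 4407 cm^3 / 332 cm^3/s = 13.2741 s

Answer: 13.2741 s


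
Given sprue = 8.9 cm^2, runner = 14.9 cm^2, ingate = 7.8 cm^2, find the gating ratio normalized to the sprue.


Sprue:Runner:Ingate = 1 : 14.9/8.9 : 7.8/8.9 = 1:1.67:0.88

Answer: 1:1.67:0.88


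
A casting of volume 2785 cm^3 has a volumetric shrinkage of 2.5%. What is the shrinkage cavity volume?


Formula: V_shrink = V_casting * shrinkage_pct / 100
V_shrink = 2785 cm^3 * 2.5 / 100 = 69.6250 cm^3

69.6250 cm^3


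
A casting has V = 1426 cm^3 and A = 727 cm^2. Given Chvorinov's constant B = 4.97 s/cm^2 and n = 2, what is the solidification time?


Formula: t_s = B * (V/A)^n  (Chvorinov's rule, n=2)
Modulus M = V/A = 1426/727 = 1.961486 cm
M^2 = 1.961486^2 = 3.847427 cm^2
t_s = 4.97 * 3.847427 = 19.1217 s

Answer: 19.1217 s


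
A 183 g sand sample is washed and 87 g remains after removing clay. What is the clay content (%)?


Formula: Clay% = (W_total - W_washed) / W_total * 100
Clay mass = 183 - 87 = 96 g
Clay% = 96 / 183 * 100 = 52.4590%


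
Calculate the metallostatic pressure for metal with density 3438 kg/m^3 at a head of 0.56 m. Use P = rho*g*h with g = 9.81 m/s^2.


Formula: P = rho * g * h
rho * g = 3438 * 9.81 = 33726.78 N/m^3
P = 33726.78 * 0.56 = 18886.9968 Pa

Answer: 18886.9968 Pa


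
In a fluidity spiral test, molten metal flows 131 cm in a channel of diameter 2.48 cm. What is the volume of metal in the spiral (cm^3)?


Formula: V = pi * (d/2)^2 * L  (cylinder volume)
Radius = 2.48/2 = 1.24 cm
V = pi * 1.24^2 * 131 = 632.7972 cm^3

Final answer: 632.7972 cm^3


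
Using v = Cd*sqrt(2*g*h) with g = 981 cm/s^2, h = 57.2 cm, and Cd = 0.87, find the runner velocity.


Formula: v = Cd * sqrt(2 * g * h)  (Torricelli with discharge coefficient)
2*g*h = 2 * 981 * 57.2 = 112226.4 cm^2/s^2
sqrt(112226.4) = 335.00209 cm/s
v = 0.87 * 335.00209 = 291.4518 cm/s


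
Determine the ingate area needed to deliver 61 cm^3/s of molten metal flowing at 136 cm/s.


Formula: A_ingate = Q / v  (continuity equation)
A = 61 cm^3/s / 136 cm/s = 0.4485 cm^2

Final answer: 0.4485 cm^2


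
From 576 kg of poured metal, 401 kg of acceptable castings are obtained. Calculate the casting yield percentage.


Formula: Casting Yield = (W_good / W_total) * 100
Yield = (401 kg / 576 kg) * 100 = 69.6181%


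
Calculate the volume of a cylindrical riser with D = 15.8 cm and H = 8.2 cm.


Formula: V = pi * (D/2)^2 * H  (cylinder volume)
Radius = D/2 = 15.8/2 = 7.9 cm
V = pi * 7.9^2 * 8.2 = 1607.7477 cm^3


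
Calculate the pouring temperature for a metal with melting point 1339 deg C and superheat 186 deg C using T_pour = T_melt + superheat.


Formula: T_pour = T_melt + Superheat
T_pour = 1339 + 186 = 1525 deg C

Final answer: 1525 deg C


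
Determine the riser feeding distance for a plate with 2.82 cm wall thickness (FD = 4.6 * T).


Formula: FD = 4.6 * T  (riser feeding-distance rule)
FD = 4.6 * 2.82 cm = 12.9720 cm

Final answer: 12.9720 cm


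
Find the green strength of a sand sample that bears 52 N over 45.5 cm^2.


Formula: Compressive Strength = Force / Area
Strength = 52 N / 45.5 cm^2 = 1.1429 N/cm^2

1.1429 N/cm^2


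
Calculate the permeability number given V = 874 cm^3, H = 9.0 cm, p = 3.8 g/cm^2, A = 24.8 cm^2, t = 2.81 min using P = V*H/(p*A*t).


Formula: Permeability Number P = (V * H) / (p * A * t)
Numerator: V * H = 874 * 9.0 = 7866.0
Denominator: p * A * t = 3.8 * 24.8 * 2.81 = 264.8144
P = 7866.0 / 264.8144 = 29.7038

Answer: 29.7038


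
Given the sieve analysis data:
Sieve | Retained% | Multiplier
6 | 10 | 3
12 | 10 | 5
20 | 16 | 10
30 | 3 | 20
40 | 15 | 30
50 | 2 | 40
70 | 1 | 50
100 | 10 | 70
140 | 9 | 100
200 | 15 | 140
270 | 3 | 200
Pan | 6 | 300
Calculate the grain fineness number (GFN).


Formula: GFN = sum(pct * multiplier) / sum(pct)
sum(pct * multiplier) = 6980
sum(pct) = 100
GFN = 6980 / 100 = 69.80

69.80


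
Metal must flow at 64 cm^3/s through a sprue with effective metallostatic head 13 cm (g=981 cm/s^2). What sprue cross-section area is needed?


Formula: v = sqrt(2*g*h), A = Q/v
Velocity: v = sqrt(2 * 981 * 13) = sqrt(25506) = 159.7060 cm/s
Sprue area: A = Q / v = 64 / 159.7060 = 0.4007 cm^2

0.4007 cm^2


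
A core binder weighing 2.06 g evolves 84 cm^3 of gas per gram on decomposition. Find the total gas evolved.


Formula: V_gas = W_binder * gas_evolution_rate
V = 2.06 g * 84 cm^3/g = 173.0400 cm^3

Answer: 173.0400 cm^3


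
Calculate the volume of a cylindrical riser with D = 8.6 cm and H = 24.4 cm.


Formula: V = pi * (D/2)^2 * H  (cylinder volume)
Radius = D/2 = 8.6/2 = 4.3 cm
V = pi * 4.3^2 * 24.4 = 1417.3484 cm^3

Answer: 1417.3484 cm^3


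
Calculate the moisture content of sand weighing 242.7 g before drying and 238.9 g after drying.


Formula: MC = (W_wet - W_dry) / W_wet * 100
Water mass = 242.7 - 238.9 = 3.8 g
MC = 3.8 / 242.7 * 100 = 1.5657%

1.5657%


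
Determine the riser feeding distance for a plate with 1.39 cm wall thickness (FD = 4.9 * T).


Formula: FD = 4.9 * T  (riser feeding-distance rule)
FD = 4.9 * 1.39 cm = 6.8110 cm


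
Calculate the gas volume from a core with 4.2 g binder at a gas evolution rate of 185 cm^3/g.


Formula: V_gas = W_binder * gas_evolution_rate
V = 4.2 g * 185 cm^3/g = 777.0000 cm^3

Final answer: 777.0000 cm^3


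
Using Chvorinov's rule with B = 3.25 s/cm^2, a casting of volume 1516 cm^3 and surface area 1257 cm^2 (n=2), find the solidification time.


Formula: t_s = B * (V/A)^n  (Chvorinov's rule, n=2)
Modulus M = V/A = 1516/1257 = 1.206046 cm
M^2 = 1.206046^2 = 1.454547 cm^2
t_s = 3.25 * 1.454547 = 4.7273 s

Answer: 4.7273 s


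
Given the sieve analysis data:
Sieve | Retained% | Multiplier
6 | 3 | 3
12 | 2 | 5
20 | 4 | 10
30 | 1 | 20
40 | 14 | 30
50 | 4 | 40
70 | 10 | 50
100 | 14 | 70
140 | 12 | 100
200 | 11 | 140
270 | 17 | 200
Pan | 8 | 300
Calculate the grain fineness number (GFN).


Formula: GFN = sum(pct * multiplier) / sum(pct)
sum(pct * multiplier) = 10679
sum(pct) = 100
GFN = 10679 / 100 = 106.79

Answer: 106.79


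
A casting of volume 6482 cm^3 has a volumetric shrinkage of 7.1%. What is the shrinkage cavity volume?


Formula: V_shrink = V_casting * shrinkage_pct / 100
V_shrink = 6482 cm^3 * 7.1 / 100 = 460.2220 cm^3

Answer: 460.2220 cm^3


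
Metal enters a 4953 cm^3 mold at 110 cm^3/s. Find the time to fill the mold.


Formula: t_fill = V_mold / Q_flow
t = 4953 cm^3 / 110 cm^3/s = 45.0273 s

Final answer: 45.0273 s


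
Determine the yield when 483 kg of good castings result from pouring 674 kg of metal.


Formula: Casting Yield = (W_good / W_total) * 100
Yield = (483 kg / 674 kg) * 100 = 71.6617%

Final answer: 71.6617%


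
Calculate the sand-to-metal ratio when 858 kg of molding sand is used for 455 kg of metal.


Formula: Sand-to-Metal Ratio = W_sand / W_metal
Ratio = 858 kg / 455 kg = 1.8857


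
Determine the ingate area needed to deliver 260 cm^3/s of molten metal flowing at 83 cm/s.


Formula: A_ingate = Q / v  (continuity equation)
A = 260 cm^3/s / 83 cm/s = 3.1325 cm^2

Answer: 3.1325 cm^2


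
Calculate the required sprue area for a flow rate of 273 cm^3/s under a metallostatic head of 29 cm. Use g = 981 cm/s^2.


Formula: v = sqrt(2*g*h), A = Q/v
Velocity: v = sqrt(2 * 981 * 29) = sqrt(56898) = 238.5330 cm/s
Sprue area: A = Q / v = 273 / 238.5330 = 1.1445 cm^2

1.1445 cm^2


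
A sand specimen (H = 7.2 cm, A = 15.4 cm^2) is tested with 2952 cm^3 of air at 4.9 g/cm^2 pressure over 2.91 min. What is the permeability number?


Formula: Permeability Number P = (V * H) / (p * A * t)
Numerator: V * H = 2952 * 7.2 = 21254.4
Denominator: p * A * t = 4.9 * 15.4 * 2.91 = 219.5886
P = 21254.4 / 219.5886 = 96.7919

Answer: 96.7919


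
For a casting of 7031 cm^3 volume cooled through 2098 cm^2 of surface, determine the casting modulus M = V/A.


Formula: Casting Modulus M = V / A
M = 7031 cm^3 / 2098 cm^2 = 3.3513 cm

Final answer: 3.3513 cm


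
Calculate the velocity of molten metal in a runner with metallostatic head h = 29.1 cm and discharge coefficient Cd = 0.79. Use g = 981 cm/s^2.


Formula: v = Cd * sqrt(2 * g * h)  (Torricelli with discharge coefficient)
2*g*h = 2 * 981 * 29.1 = 57094.2 cm^2/s^2
sqrt(57094.2) = 238.94393 cm/s
v = 0.79 * 238.94393 = 188.7657 cm/s


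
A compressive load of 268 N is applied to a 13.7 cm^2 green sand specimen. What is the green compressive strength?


Formula: Compressive Strength = Force / Area
Strength = 268 N / 13.7 cm^2 = 19.5620 N/cm^2

Answer: 19.5620 N/cm^2


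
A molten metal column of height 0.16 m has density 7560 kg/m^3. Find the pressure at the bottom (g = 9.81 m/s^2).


Formula: P = rho * g * h
rho * g = 7560 * 9.81 = 74163.6 N/m^3
P = 74163.6 * 0.16 = 11866.1760 Pa

11866.1760 Pa


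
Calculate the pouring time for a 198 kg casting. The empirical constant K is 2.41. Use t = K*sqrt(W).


Formula: t = K * sqrt(W)
sqrt(W) = sqrt(198) = 14.07125
t = 2.41 * 14.07125 = 33.9117 s

Final answer: 33.9117 s


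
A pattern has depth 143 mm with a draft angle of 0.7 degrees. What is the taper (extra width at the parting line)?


Formula: taper = depth * tan(draft_angle)
tan(0.7 deg) = 0.0122179
taper = 143 mm * 0.0122179 = 1.7472 mm


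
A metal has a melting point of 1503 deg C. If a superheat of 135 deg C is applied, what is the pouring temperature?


Formula: T_pour = T_melt + Superheat
T_pour = 1503 + 135 = 1638 deg C


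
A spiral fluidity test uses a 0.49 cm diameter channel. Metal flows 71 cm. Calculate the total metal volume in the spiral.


Formula: V = pi * (d/2)^2 * L  (cylinder volume)
Radius = 0.49/2 = 0.245 cm
V = pi * 0.245^2 * 71 = 13.3888 cm^3

Answer: 13.3888 cm^3


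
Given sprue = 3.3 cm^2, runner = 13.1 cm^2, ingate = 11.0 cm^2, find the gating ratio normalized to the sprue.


Sprue:Runner:Ingate = 1 : 13.1/3.3 : 11.0/3.3 = 1:3.97:3.33

1:3.97:3.33


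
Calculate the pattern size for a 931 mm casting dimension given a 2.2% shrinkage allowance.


Formula: L_pattern = L_casting * (1 + shrinkage_rate/100)
Shrinkage factor = 1 + 2.2/100 = 1.022
L_pattern = 931 mm * 1.022 = 951.4820 mm
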